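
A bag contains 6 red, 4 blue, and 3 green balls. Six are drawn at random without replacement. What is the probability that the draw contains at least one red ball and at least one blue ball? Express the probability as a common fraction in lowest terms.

125/132

There are C(13,6) = 1716 possible draws.
By inclusion-exclusion on the complements, draws missing all red or all blue: C(7,6) + C(9,6) − C(3,6) = 7 + 84 − 0 = 91.
So draws with at least one of each: 1716 − 91 = 1625, probability 1625/1716 = 125/132.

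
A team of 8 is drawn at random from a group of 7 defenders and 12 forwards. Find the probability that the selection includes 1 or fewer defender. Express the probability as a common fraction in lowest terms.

Total selections: C(19,8) = 75582.
Favorable selections (1 or fewer defender): C(7,0)·C(12,8) + C(7,1)·C(12,7) = 495 + 5544 = 6039.
Probability = 6039/75582 = 671/8398.

671/8398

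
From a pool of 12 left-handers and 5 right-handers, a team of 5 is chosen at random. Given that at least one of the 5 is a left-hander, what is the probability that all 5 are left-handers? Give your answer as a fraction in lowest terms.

Work in counts. Selections with at least one left-hander: C(17,5) − C(5,5) = 6188 − 1 = 6187.
Of those, selections where all 5 are left-handers: C(12,5) = 792.
Conditional probability = 792/6187.

792/6187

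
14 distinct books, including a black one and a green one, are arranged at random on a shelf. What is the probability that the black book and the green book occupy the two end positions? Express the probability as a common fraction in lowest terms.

1/91

There are 14! = 87178291200 arrangements.
Place the black book and the green book at the ends in 2 ways, arrange the remaining 12 in 12! = 479001600 ways: 2·479001600 = 958003200.
Probability = 958003200/87178291200 = 1/91.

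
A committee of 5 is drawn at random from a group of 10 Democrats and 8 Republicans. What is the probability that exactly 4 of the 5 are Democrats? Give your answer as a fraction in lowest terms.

10/51

There are C(18,5) = 8568 ways to choose 5 from 18.
Selections with exactly 4 Democrats: choose 4 of the 10 Democrats and 1 of the 8 Republicans, C(10,4)·C(8,1) = 210·8 = 1680.
Probability = 1680/8568 = 10/51.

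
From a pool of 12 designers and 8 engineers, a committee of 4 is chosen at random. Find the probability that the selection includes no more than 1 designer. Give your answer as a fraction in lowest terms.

There are C(20,4) = 4845 ways to choose the 4.
Favorable selections (no more than 1 designer): C(12,0)·C(8,4) + C(12,1)·C(8,3) = 70 + 672 = 742.
Probability = 742/4845.

742/4845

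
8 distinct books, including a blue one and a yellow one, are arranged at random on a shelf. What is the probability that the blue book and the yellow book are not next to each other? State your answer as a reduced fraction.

There are 8! = 40320 arrangements.
Arrangements with the blue book and the yellow book adjacent: 2·7! = 10080.
So not adjacent: 40320 − 10080 = 30240, probability 30240/40320 = 3/4.

3/4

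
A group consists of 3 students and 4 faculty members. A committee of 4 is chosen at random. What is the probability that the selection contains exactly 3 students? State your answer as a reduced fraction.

There are C(7,4) = 35 ways to choose 4 from 7.
Selections with exactly 3 students: choose 3 of the 3 students and 1 of the 4 faculty members, C(3,3)·C(4,1) = 1·4 = 4.
Probability = 4/35.

4/35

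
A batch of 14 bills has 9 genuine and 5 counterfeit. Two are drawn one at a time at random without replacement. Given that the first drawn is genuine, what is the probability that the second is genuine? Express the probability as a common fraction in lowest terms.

After removing one genuine, 13 remain: 8 genuine and 5 counterfeit.
So the probability the next is genuine is 8/13.

8/13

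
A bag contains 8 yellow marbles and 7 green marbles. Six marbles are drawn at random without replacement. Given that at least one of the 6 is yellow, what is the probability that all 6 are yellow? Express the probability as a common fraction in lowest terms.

2/357

Work in counts. Selections with at least one yellow: C(15,6) − C(7,6) = 5005 − 7 = 4998.
Of those, selections where all 6 are yellow: C(8,6) = 28.
Conditional probability = 28/4998 = 2/357.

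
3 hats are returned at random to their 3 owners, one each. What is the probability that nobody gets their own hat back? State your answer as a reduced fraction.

There are 3! = 6 assignments.
By inclusion-exclusion, assignments with no fixed points: C(3,0)·3! − C(3,1)·2! + C(3,2)·1! − C(3,3)·0! = 2.
Probability = 2/6 = 1/3.

1/3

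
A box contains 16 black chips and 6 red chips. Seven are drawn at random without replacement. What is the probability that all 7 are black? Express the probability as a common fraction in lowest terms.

There are C(22,7) = 170544 possible selections.
Selections with all black: C(16,7) = 11440.
Probability = 11440/170544 = 65/969.

65/969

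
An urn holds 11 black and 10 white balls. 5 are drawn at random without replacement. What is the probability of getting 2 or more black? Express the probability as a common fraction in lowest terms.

Total selections: C(21,5) = 20349.
Favorable selections (2 or more black): C(11,2)·C(10,3) + C(11,3)·C(10,2) + C(11,4)·C(10,1) + C(11,5)·C(10,0) = 6600 + 7425 + 3300 + 462 = 17787.
Probability = 17787/20349 = 847/969.

847/969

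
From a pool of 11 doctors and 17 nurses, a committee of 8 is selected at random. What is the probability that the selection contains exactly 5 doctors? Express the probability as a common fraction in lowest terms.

There are C(28,8) = 3108105 ways to choose 8 from 28.
Selections with exactly 5 doctors: choose 5 of the 11 doctors and 3 of the 17 nurses, C(11,5)·C(17,3) = 462·680 = 314160.
Probability = 314160/3108105 = 272/2691.

272/2691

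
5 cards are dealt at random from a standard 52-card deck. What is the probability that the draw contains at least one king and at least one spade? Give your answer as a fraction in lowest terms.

229297/866320

There are C(52,5) = 2598960 possible draws.
By inclusion-exclusion on the complements, draws missing all kings or all spades: C(48,5) + C(39,5) − C(36,5) = 1712304 + 575757 − 376992 = 1911069.
So draws with at least one of each: 2598960 − 1911069 = 687891, probability 687891/2598960 = 229297/866320.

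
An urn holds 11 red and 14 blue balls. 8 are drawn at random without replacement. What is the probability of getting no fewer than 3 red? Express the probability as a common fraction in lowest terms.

There are C(25,8) = 1081575 ways to choose the 8.
Count the complement (fewer than 3 red): C(11,0)·C(14,8) + C(11,1)·C(14,7) + C(11,2)·C(14,6) = 3003 + 37752 + 165165 = 205920.
Probability = 1 − 205920/1081575 = 875655/1081575 = 1769/2185.

1769/2185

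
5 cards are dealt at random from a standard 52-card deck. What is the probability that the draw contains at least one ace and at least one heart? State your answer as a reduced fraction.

There are C(52,5) = 2598960 possible draws.
By inclusion-exclusion on the complements, draws missing all aces or all hearts: C(48,5) + C(39,5) − C(36,5) = 1712304 + 575757 − 376992 = 1911069.
So draws with at least one of each: 2598960 − 1911069 = 687891, probability 687891/2598960 = 229297/866320.

229297/866320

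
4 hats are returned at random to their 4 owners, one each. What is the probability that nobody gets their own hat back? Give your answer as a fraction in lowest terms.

There are 4! = 24 assignments.
By inclusion-exclusion, assignments with no fixed points: C(4,0)·4! − C(4,1)·3! + C(4,2)·2! − C(4,3)·1! + C(4,4)·0! = 9.
Probability = 9/24 = 3/8.

3/8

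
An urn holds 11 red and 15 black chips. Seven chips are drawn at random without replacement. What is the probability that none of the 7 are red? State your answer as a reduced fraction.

9/920

There are C(26,7) = 657800 possible selections.
Selections with no red (all black): C(15,7) = 6435.
Probability = 6435/657800 = 9/920.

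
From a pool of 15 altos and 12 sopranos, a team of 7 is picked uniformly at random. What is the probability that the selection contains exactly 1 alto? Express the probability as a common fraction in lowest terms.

There are C(27,7) = 888030 ways to choose 7 from 27.
Selections with exactly 1 alto: choose 1 of the 15 altos and 6 of the 12 sopranos, C(15,1)·C(12,6) = 15·924 = 13860.
Probability = 13860/888030 = 14/897.

14/897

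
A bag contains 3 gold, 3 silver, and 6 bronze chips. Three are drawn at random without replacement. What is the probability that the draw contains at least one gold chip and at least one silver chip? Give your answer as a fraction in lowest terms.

18/55

There are C(12,3) = 220 possible draws.
By inclusion-exclusion on the complements, draws missing all gold or all silver: C(9,3) + C(9,3) − C(6,3) = 84 + 84 − 20 = 148.
So draws with at least one of each: 220 − 148 = 72, probability 72/220 = 18/55.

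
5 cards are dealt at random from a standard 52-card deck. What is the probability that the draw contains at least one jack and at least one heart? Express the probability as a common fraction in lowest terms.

229297/866320

There are C(52,5) = 2598960 possible draws.
By inclusion-exclusion on the complements, draws missing all jacks or all hearts: C(48,5) + C(39,5) − C(36,5) = 1712304 + 575757 − 376992 = 1911069.
So draws with at least one of each: 2598960 − 1911069 = 687891, probability 687891/2598960 = 229297/866320.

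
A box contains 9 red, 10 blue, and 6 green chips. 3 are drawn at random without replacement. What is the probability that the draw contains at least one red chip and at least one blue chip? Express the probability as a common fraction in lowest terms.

261/460

There are C(25,3) = 2300 possible draws.
By inclusion-exclusion on the complements, draws missing all red or all blue: C(16,3) + C(15,3) − C(6,3) = 560 + 455 − 20 = 995.
So draws with at least one of each: 2300 − 995 = 1305, probability 1305/2300 = 261/460.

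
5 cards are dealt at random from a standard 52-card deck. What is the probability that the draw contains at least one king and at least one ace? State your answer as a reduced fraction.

6509/64974

There are C(52,5) = 2598960 possible draws.
By inclusion-exclusion on the complements, draws missing all kings or all aces: C(48,5) + C(48,5) − C(44,5) = 1712304 + 1712304 − 1086008 = 2338600.
So draws with at least one of each: 2598960 − 2338600 = 260360, probability 260360/2598960 = 6509/64974.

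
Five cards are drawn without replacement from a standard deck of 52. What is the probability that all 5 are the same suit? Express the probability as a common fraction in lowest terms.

There are C(52,5) = 2598960 possible 5-card hands.
Hands of one suit: 4 suits × C(13,5) = 4·1287 = 5148.
Probability = 5148/2598960 = 33/16660.

33/16660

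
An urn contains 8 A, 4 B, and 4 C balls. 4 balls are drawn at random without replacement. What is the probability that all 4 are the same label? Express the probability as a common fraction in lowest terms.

18/455

There are C(16,4) = 1820 ways to draw 4 balls.
All same label: C(8,4) + C(4,4) + C(4,4) = 70 + 1 + 1 = 72.
Probability = 72/1820 = 18/455.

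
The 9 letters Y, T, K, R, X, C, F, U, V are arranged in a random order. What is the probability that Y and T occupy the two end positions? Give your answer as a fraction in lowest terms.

There are 9! = 362880 arrangements.
Place Y and T at the ends in 2 ways, arrange the remaining 7 in 7! = 5040 ways: 2·5040 = 10080.
Probability = 10080/362880 = 1/36.

1/36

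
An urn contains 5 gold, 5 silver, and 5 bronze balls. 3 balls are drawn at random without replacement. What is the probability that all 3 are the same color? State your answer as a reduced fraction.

There are C(15,3) = 455 ways to draw 3 balls.
All same color: C(5,3) + C(5,3) + C(5,3) = 10 + 10 + 10 = 30.
Probability = 30/455 = 6/91.

6/91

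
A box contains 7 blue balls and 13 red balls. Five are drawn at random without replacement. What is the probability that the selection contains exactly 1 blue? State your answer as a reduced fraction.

The sample space is all 5-subsets of the 20: C(20,5) = 15504.
Selections with exactly 1 blue: choose 1 of the 7 blue and 4 of the 13 red, C(7,1)·C(13,4) = 7·715 = 5005.
Probability = 5005/15504.

5005/15504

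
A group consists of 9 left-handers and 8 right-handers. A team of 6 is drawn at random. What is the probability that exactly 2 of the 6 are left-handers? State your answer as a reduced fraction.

45/221

There are C(17,6) = 12376 ways to choose 6 from 17.
Selections with exactly 2 left-handers: choose 2 of the 9 left-handers and 4 of the 8 right-handers, C(9,2)·C(8,4) = 36·70 = 2520.
Probability = 2520/12376 = 45/221.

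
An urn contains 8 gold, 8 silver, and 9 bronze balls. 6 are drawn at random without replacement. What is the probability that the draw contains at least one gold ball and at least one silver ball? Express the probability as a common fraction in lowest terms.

There are C(25,6) = 177100 possible draws.
By inclusion-exclusion on the complements, draws missing all gold or all silver: C(17,6) + C(17,6) − C(9,6) = 12376 + 12376 − 84 = 24668.
So draws with at least one of each: 177100 − 24668 = 152432, probability 152432/177100 = 5444/6325.

5444/6325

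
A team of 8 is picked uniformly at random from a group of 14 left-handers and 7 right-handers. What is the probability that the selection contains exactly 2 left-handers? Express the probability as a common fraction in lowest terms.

There are C(21,8) = 203490 ways to choose 8 from 21.
Selections with exactly 2 left-handers: choose 2 of the 14 left-handers and 6 of the 7 right-handers, C(14,2)·C(7,6) = 91·7 = 637.
Probability = 637/203490 = 91/29070.

91/29070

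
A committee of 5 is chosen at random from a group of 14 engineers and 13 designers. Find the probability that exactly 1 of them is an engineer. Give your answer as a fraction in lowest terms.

There are C(27,5) = 80730 ways to choose 5 from 27.
Selections with exactly 1 engineer: choose 1 of the 14 engineers and 4 of the 13 designers, C(14,1)·C(13,4) = 14·715 = 10010.
Probability = 10010/80730 = 77/621.

77/621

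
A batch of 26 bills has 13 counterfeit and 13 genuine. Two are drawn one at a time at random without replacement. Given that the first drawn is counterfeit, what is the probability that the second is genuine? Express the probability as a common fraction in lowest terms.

After removing one counterfeit, 25 remain: 12 counterfeit and 13 genuine.
So the probability the next is genuine is 13/25.

13/25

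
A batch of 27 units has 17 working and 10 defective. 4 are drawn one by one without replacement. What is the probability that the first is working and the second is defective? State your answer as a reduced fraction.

Multiply the conditional probabilities at each draw: 17/27 · 10/26 = 170/702 = 85/351.

85/351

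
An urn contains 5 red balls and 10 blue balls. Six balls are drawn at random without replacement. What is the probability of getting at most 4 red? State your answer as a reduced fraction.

999/1001

Total selections: C(15,6) = 5005.
The complement is exactly 5 red: C(5,5)·C(10,1) = 10.
Probability = 1 − 10/5005 = 4995/5005 = 999/1001.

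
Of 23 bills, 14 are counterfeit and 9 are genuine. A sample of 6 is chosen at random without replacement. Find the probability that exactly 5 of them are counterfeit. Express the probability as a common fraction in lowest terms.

The sample space is all 6-subsets of the 23: C(23,6) = 100947.
Selections with exactly 5 counterfeit: choose 5 of the 14 counterfeit and 1 of the 9 genuine, C(14,5)·C(9,1) = 2002·9 = 18018.
Probability = 18018/100947 = 78/437.

78/437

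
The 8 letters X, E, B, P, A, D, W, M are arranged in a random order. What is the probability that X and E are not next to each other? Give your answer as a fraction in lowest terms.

3/4

There are 8! = 40320 arrangements.
Arrangements with X and E adjacent: 2·7! = 10080.
So not adjacent: 40320 − 10080 = 30240, probability 30240/40320 = 3/4.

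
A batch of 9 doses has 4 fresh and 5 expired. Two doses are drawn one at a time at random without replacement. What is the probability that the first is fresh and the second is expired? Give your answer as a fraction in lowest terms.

5/18

Multiply the conditional probabilities at each draw: 4/9 · 5/8 = 20/72 = 5/18.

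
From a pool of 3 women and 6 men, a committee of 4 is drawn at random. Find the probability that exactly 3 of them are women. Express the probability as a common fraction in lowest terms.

1/21

There are C(9,4) = 126 ways to choose 4 from 9.
Selections with exactly 3 women: choose 3 of the 3 women and 1 of the 6 men, C(3,3)·C(6,1) = 1·6 = 6.
Probability = 6/126 = 1/21.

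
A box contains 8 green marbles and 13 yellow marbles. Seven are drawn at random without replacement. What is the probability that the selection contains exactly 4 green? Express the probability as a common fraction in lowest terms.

There are C(21,7) = 116280 ways to choose 7 from 21.
Selections with exactly 4 green: choose 4 of the 8 green and 3 of the 13 yellow, C(8,4)·C(13,3) = 70·286 = 20020.
Probability = 20020/116280 = 1001/5814.

1001/5814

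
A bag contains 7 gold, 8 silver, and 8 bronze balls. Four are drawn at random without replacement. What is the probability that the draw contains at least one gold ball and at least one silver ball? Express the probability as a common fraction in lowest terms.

164/253

There are C(23,4) = 8855 possible draws.
By inclusion-exclusion on the complements, draws missing all gold or all silver: C(16,4) + C(15,4) − C(8,4) = 1820 + 1365 − 70 = 3115.
So draws with at least one of each: 8855 − 3115 = 5740, probability 5740/8855 = 164/253.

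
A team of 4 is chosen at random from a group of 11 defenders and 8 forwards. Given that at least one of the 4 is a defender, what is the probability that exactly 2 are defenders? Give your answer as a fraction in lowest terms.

Work in counts. Selections with at least one defender: C(19,4) − C(8,4) = 3876 − 70 = 3806.
Of those, selections where exactly 2 are defenders: C(11,2)·C(8,2) = 55·28 = 1540.
Conditional probability = 1540/3806 = 70/173.

70/173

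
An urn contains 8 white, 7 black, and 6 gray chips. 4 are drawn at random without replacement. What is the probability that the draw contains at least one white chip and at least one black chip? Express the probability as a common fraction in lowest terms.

68/95

There are C(21,4) = 5985 possible draws.
By inclusion-exclusion on the complements, draws missing all white or all black: C(13,4) + C(14,4) − C(6,4) = 715 + 1001 − 15 = 1701.
So draws with at least one of each: 5985 − 1701 = 4284, probability 4284/5985 = 68/95.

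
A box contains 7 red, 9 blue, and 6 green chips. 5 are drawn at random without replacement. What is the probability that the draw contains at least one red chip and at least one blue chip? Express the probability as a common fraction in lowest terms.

There are C(22,5) = 26334 possible draws.
By inclusion-exclusion on the complements, draws missing all red or all blue: C(15,5) + C(13,5) − C(6,5) = 3003 + 1287 − 6 = 4284.
So draws with at least one of each: 26334 − 4284 = 22050, probability 22050/26334 = 175/209.

175/209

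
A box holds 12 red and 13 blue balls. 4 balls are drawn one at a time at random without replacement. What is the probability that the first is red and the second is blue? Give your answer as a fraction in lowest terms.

13/50

Multiply the conditional probabilities at each draw: 12/25 · 13/24 = 156/600 = 13/50.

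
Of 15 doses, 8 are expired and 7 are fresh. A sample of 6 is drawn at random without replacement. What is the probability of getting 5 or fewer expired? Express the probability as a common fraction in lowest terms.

There are C(15,6) = 5005 ways to choose the 6.
Favorable selections (5 or fewer expired): C(8,0)·C(7,6) + C(8,1)·C(7,5) + C(8,2)·C(7,4) + C(8,3)·C(7,3) + C(8,4)·C(7,2) + C(8,5)·C(7,1) = 7 + 168 + 980 + 1960 + 1470 + 392 = 4977.
Probability = 4977/5005 = 711/715.

711/715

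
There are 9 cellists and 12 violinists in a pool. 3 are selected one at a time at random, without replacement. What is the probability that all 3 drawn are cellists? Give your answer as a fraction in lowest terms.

6/95

Multiply the conditional probabilities at each draw: 9/21 · 8/20 · 7/19 = 504/7980 = 6/95.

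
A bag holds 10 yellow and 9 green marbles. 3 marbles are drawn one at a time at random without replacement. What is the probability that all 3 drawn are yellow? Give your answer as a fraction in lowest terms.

Multiply the conditional probabilities at each draw: 10/19 · 9/18 · 8/17 = 720/5814 = 40/323.

40/323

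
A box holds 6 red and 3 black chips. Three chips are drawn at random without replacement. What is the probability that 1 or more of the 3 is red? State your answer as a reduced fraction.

83/84

There are C(9,3) = 84 ways to choose the 3.
The complement is all 3 are black: C(3,3) = 1.
Probability = 1 − 1/84 = 83/84.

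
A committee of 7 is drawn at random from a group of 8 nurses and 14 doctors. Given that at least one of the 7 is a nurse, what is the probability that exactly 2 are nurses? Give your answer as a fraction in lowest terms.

637/1899

Work in counts. Selections with at least one nurse: C(22,7) − C(14,7) = 170544 − 3432 = 167112.
Of those, selections where exactly 2 are nurses: C(8,2)·C(14,5) = 28·2002 = 56056.
Conditional probability = 56056/167112 = 637/1899.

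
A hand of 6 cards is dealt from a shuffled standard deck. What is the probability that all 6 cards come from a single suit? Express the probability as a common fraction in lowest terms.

66/195755

There are C(52,6) = 20358520 possible 6-card hands.
Hands of one suit: 4 suits × C(13,6) = 4·1716 = 6864.
Probability = 6864/20358520 = 66/195755.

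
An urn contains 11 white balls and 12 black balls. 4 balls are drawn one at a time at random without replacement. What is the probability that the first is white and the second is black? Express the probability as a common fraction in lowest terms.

Multiply the conditional probabilities at each draw: 11/23 · 12/22 = 132/506 = 6/23.

6/23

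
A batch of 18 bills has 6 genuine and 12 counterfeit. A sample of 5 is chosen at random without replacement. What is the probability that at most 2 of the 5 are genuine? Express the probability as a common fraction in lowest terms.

Total selections: C(18,5) = 8568.
Favorable selections (at most 2 genuine): C(6,0)·C(12,5) + C(6,1)·C(12,4) + C(6,2)·C(12,3) = 792 + 2970 + 3300 = 7062.
Probability = 7062/8568 = 1177/1428.

1177/1428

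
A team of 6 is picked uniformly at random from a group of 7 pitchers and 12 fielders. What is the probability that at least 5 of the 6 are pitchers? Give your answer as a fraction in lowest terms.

There are C(19,6) = 27132 ways to choose the 6.
Favorable selections (at least 5 pitchers): C(7,5)·C(12,1) + C(7,6)·C(12,0) = 252 + 7 = 259.
Probability = 259/27132 = 37/3876.

37/3876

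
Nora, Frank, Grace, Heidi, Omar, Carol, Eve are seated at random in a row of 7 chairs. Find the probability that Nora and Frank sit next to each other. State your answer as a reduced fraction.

2/7

There are 7! = 5040 arrangements.
Treat Nora and Frank as a block: 6! arrangements of the blocks × 2 orders within the block = 2·720 = 1440.
Probability = 1440/5040 = 2/7.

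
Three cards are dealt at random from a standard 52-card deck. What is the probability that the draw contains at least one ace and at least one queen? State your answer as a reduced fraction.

188/5525

There are C(52,3) = 22100 possible draws.
By inclusion-exclusion on the complements, draws missing all aces or all queens: C(48,3) + C(48,3) − C(44,3) = 17296 + 17296 − 13244 = 21348.
So draws with at least one of each: 22100 − 21348 = 752, probability 752/22100 = 188/5525.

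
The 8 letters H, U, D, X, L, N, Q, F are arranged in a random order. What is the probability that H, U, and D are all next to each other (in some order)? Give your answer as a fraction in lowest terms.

3/28

There are 8! = 40320 arrangements.
Treat the three as one block: 6! placements × 3! orders within the block = 720·6 = 4320.
Probability = 4320/40320 = 3/28.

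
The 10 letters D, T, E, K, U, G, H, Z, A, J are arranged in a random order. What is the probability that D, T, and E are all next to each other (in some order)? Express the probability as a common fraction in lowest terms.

1/15

There are 10! = 3628800 arrangements.
Treat the three as one block: 8! placements × 3! orders within the block = 40320·6 = 241920.
Probability = 241920/3628800 = 1/15.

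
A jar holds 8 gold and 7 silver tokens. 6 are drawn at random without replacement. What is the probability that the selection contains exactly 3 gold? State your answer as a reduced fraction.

56/143

The sample space is all 6-subsets of the 15: C(15,6) = 5005.
Selections with exactly 3 gold: choose 3 of the 8 gold and 3 of the 7 silver, C(8,3)·C(7,3) = 56·35 = 1960.
Probability = 1960/5005 = 56/143.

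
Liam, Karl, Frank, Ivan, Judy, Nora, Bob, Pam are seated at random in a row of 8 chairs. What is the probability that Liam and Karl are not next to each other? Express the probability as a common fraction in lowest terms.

There are 8! = 40320 arrangements.
Arrangements with Liam and Karl adjacent: 2·7! = 10080.
So not adjacent: 40320 − 10080 = 30240, probability 30240/40320 = 3/4.

3/4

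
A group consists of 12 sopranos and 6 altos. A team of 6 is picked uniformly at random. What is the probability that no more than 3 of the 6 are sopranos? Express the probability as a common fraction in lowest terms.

There are C(18,6) = 18564 ways to choose the 6.
Count the complement (more than 3 sopranos): C(12,4)·C(6,2) + C(12,5)·C(6,1) + C(12,6)·C(6,0) = 7425 + 4752 + 924 = 13101.
Probability = 1 − 13101/18564 = 5463/18564 = 1821/6188.

1821/6188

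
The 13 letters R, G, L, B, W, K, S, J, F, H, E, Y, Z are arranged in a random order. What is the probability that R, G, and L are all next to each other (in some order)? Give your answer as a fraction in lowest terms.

1/26

There are 13! = 6227020800 arrangements.
Treat the three as one block: 11! placements × 3! orders within the block = 39916800·6 = 239500800.
Probability = 239500800/6227020800 = 1/26.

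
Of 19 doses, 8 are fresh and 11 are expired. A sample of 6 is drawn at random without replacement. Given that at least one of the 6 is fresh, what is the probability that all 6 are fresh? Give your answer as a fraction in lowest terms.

2/1905

Work in counts. Selections with at least one fresh: C(19,6) − C(11,6) = 27132 − 462 = 26670.
Of those, selections where all 6 are fresh: C(8,6) = 28.
Conditional probability = 28/26670 = 2/1905.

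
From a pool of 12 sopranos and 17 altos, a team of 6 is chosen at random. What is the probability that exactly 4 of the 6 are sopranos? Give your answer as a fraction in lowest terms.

374/2639

There are C(29,6) = 475020 ways to choose 6 from 29.
Selections with exactly 4 sopranos: choose 4 of the 12 sopranos and 2 of the 17 altos, C(12,4)·C(17,2) = 495·136 = 67320.
Probability = 67320/475020 = 374/2639.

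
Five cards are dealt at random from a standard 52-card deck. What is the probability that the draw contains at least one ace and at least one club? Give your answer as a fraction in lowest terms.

There are C(52,5) = 2598960 possible draws.
By inclusion-exclusion on the complements, draws missing all aces or all clubs: C(48,5) + C(39,5) − C(36,5) = 1712304 + 575757 − 376992 = 1911069.
So draws with at least one of each: 2598960 − 1911069 = 687891, probability 687891/2598960 = 229297/866320.

229297/866320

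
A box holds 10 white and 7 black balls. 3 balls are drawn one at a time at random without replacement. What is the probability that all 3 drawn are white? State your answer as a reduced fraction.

3/17

Multiply the conditional probabilities at each draw: 10/17 · 9/16 · 8/15 = 720/4080 = 3/17.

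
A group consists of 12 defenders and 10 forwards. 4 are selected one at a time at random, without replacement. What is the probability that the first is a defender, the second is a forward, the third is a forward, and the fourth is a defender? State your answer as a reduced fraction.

Multiply the conditional probabilities at each draw: 12/22 · 10/21 · 9/20 · 11/19 = 11880/175560 = 9/133.

9/133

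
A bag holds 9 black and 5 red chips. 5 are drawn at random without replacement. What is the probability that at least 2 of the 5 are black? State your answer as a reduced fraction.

Total selections: C(14,5) = 2002.
Count the complement (fewer than 2 black): C(9,0)·C(5,5) + C(9,1)·C(5,4) = 1 + 45 = 46.
Probability = 1 − 46/2002 = 1956/2002 = 978/1001.

978/1001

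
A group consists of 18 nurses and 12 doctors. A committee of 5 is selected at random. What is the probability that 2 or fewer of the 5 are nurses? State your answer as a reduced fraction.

803/2639

Total selections: C(30,5) = 142506.
Favorable selections (2 or fewer nurses): C(18,0)·C(12,5) + C(18,1)·C(12,4) + C(18,2)·C(12,3) = 792 + 8910 + 33660 = 43362.
Probability = 43362/142506 = 803/2639.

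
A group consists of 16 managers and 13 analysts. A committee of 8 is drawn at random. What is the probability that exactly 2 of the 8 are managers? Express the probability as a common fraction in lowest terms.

Total number of selections: C(29,8) = 4292145.
Selections with exactly 2 managers: choose 2 of the 16 managers and 6 of the 13 analysts, C(16,2)·C(13,6) = 120·1716 = 205920.
Probability = 205920/4292145 = 32/667.

32/667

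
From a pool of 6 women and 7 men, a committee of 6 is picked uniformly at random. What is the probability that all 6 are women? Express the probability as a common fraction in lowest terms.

There are C(13,6) = 1716 possible selections.
Selections with all women: C(6,6) = 1.
Probability = 1/1716.

1/1716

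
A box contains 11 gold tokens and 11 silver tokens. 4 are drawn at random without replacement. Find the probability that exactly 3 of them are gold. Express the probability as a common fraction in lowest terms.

The sample space is all 4-subsets of the 22: C(22,4) = 7315.
Selections with exactly 3 gold: choose 3 of the 11 gold and 1 of the 11 silver, C(11,3)·C(11,1) = 165·11 = 1815.
Probability = 1815/7315 = 33/133.

33/133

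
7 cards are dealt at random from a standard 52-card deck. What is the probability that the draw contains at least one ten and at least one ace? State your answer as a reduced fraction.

3105873/16723070

There are C(52,7) = 133784560 possible draws.
By inclusion-exclusion on the complements, draws missing all tens or all aces: C(48,7) + C(48,7) − C(44,7) = 73629072 + 73629072 − 38320568 = 108937576.
So draws with at least one of each: 133784560 − 108937576 = 24846984, probability 24846984/133784560 = 3105873/16723070.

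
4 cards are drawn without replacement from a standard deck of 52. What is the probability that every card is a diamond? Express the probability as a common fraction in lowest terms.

There are C(52,4) = 270725 possible 4-card hands.
Hands that are all diamonds: C(13,4) = 715.
Probability = 715/270725 = 11/4165.

11/4165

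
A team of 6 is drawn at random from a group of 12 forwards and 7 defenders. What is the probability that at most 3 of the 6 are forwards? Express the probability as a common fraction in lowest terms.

489/1292

Total selections: C(19,6) = 27132.
Favorable selections (at most 3 forwards): C(12,0)·C(7,6) + C(12,1)·C(7,5) + C(12,2)·C(7,4) + C(12,3)·C(7,3) = 7 + 252 + 2310 + 7700 = 10269.
Probability = 10269/27132 = 489/1292.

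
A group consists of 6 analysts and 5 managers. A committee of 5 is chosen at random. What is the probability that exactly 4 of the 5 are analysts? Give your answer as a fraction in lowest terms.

25/154

The sample space is all 5-subsets of the 11: C(11,5) = 462.
Selections with exactly 4 analysts: choose 4 of the 6 analysts and 1 of the 5 managers, C(6,4)·C(5,1) = 15·5 = 75.
Probability = 75/462 = 25/154.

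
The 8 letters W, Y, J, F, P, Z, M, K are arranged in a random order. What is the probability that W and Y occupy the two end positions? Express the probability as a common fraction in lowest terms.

There are 8! = 40320 arrangements.
Place W and Y at the ends in 2 ways, arrange the remaining 6 in 6! = 720 ways: 2·720 = 1440.
Probability = 1440/40320 = 1/28.

1/28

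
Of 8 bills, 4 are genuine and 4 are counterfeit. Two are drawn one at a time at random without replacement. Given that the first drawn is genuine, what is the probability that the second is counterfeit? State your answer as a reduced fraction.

After removing one genuine, 7 remain: 3 genuine and 4 counterfeit.
So the probability the next is counterfeit is 4/7.

4/7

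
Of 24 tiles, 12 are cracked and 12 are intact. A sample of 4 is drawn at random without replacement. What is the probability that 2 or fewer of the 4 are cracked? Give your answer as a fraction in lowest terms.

227/322

There are C(24,4) = 10626 ways to choose the 4.
Count the complement (more than 2 cracked): C(12,3)·C(12,1) + C(12,4)·C(12,0) = 2640 + 495 = 3135.
Probability = 1 − 3135/10626 = 7491/10626 = 227/322.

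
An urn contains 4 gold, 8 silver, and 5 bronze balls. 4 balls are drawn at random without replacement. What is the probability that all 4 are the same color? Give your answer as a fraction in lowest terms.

There are C(17,4) = 2380 ways to draw 4 balls.
All same color: C(4,4) + C(8,4) + C(5,4) = 1 + 70 + 5 = 76.
Probability = 76/2380 = 19/595.

19/595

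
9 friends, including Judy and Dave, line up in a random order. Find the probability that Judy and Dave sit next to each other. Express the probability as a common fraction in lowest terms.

2/9

There are 9! = 362880 arrangements.
Treat Judy and Dave as a block: 8! arrangements of the blocks × 2 orders within the block = 2·40320 = 80640.
Probability = 80640/362880 = 2/9.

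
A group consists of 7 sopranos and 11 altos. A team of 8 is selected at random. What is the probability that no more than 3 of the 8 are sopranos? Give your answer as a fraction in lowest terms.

Total selections: C(18,8) = 43758.
Favorable selections (no more than 3 sopranos): C(7,0)·C(11,8) + C(7,1)·C(11,7) + C(7,2)·C(11,6) + C(7,3)·C(11,5) = 165 + 2310 + 9702 + 16170 = 28347.
Probability = 28347/43758 = 859/1326.

859/1326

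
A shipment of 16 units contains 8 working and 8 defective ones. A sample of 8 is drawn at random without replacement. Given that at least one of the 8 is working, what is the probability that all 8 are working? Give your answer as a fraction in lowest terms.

1/12869

Work in counts. Selections with at least one working: C(16,8) − C(8,8) = 12870 − 1 = 12869.
Of those, selections where all 8 are working: C(8,8) = 1.
Conditional probability = 1/12869.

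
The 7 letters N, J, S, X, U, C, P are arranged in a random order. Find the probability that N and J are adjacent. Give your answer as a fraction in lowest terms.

There are 7! = 5040 arrangements.
Treat N and J as a block: 6! arrangements of the blocks × 2 orders within the block = 2·720 = 1440.
Probability = 1440/5040 = 2/7.

2/7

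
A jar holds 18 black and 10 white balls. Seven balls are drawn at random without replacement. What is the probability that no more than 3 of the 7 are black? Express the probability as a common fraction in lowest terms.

8909/49335

There are C(28,7) = 1184040 ways to choose the 7.
Favorable selections (no more than 3 black): C(18,0)·C(10,7) + C(18,1)·C(10,6) + C(18,2)·C(10,5) + C(18,3)·C(10,4) = 120 + 3780 + 38556 + 171360 = 213816.
Probability = 213816/1184040 = 8909/49335.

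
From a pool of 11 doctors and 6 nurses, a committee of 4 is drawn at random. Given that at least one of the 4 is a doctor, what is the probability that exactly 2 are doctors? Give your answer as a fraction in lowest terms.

15/43

Work in counts. Selections with at least one doctor: C(17,4) − C(6,4) = 2380 − 15 = 2365.
Of those, selections where exactly 2 are doctors: C(11,2)·C(6,2) = 55·15 = 825.
Conditional probability = 825/2365 = 15/43.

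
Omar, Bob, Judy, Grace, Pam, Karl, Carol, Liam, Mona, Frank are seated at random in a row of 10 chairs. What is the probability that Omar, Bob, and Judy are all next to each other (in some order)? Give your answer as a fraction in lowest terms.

There are 10! = 3628800 arrangements.
Treat the three as one block: 8! placements × 3! orders within the block = 40320·6 = 241920.
Probability = 241920/3628800 = 1/15.

1/15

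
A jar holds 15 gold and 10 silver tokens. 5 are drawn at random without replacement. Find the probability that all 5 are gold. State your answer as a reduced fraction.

There are C(25,5) = 53130 possible selections.
Selections with all gold: C(15,5) = 3003.
Probability = 3003/53130 = 13/230.

13/230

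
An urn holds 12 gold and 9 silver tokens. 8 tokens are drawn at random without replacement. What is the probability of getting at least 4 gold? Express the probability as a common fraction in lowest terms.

There are C(21,8) = 203490 ways to choose the 8.
Favorable selections (at least 4 gold): C(12,4)·C(9,4) + C(12,5)·C(9,3) + C(12,6)·C(9,2) + C(12,7)·C(9,1) + C(12,8)·C(9,0) = 62370 + 66528 + 33264 + 7128 + 495 = 169785.
Probability = 169785/203490 = 539/646.

539/646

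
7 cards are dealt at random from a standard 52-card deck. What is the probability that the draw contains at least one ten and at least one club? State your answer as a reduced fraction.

53122231/133784560

There are C(52,7) = 133784560 possible draws.
By inclusion-exclusion on the complements, draws missing all tens or all clubs: C(48,7) + C(39,7) − C(36,7) = 73629072 + 15380937 − 8347680 = 80662329.
So draws with at least one of each: 133784560 − 80662329 = 53122231, probability 53122231/133784560.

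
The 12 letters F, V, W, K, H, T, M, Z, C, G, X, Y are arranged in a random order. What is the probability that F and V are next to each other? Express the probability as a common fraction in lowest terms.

1/6

There are 12! = 479001600 arrangements.
Treat F and V as a block: 11! arrangements of the blocks × 2 orders within the block = 2·39916800 = 79833600.
Probability = 79833600/479001600 = 1/6.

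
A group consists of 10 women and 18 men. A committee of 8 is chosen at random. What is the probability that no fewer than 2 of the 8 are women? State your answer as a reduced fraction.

Total selections: C(28,8) = 3108105.
Count the complement (fewer than 2 women): C(10,0)·C(18,8) + C(10,1)·C(18,7) = 43758 + 318240 = 361998.
Probability = 1 − 361998/3108105 = 2746107/3108105 = 3353/3795.

3353/3795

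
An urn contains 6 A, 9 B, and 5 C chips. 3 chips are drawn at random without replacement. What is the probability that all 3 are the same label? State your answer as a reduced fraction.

1/10

There are C(20,3) = 1140 ways to draw 3 chips.
All same label: C(6,3) + C(9,3) + C(5,3) = 20 + 84 + 10 = 114.
Probability = 114/1140 = 1/10.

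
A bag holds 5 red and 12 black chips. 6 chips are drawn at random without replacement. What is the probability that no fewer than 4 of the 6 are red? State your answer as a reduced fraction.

171/6188

There are C(17,6) = 12376 ways to choose the 6.
Favorable selections (no fewer than 4 red): C(5,4)·C(12,2) + C(5,5)·C(12,1) = 330 + 12 = 342.
Probability = 342/12376 = 171/6188.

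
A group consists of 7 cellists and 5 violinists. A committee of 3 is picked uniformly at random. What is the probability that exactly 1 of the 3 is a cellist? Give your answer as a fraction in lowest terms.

The sample space is all 3-subsets of the 12: C(12,3) = 220.
Selections with exactly 1 cellist: choose 1 of the 7 cellists and 2 of the 5 violinists, C(7,1)·C(5,2) = 7·10 = 70.
Probability = 70/220 = 7/22.

7/22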